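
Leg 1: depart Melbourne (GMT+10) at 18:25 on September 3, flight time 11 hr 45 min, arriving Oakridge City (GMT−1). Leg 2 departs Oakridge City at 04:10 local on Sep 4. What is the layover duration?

9 hours

Convert departure to UTC: 18:25 − 10:00 = 08:25 UTC on Sep 3.
Add 11 hours 45 minutes flight time → 20:10 UTC.
Oakridge City is UTC−1:00, so local arrival = 20:10 − 1:00 = 19:10 on Sep 3.
Layover = 04:10 − 19:10 (+1 day) = 9 hours.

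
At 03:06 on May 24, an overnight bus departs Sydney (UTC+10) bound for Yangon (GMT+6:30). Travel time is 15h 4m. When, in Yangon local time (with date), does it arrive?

Convert departure to UTC: 03:06 − 10:00 = 17:06 UTC on May 23.
Add 15 hours 4 minutes travel time → 08:10 UTC (May 24).
Yangon is UTC+6:30, so local arrival = 08:10 + 6:30 = 14:40 on May 24.

14:40 on May 24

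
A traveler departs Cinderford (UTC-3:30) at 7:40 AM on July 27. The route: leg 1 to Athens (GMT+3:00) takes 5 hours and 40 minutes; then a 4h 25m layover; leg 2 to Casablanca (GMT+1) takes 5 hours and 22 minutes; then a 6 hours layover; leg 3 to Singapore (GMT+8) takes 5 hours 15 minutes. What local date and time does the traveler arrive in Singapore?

Convert departure to UTC: 7:40 AM + 3:30 = 11:10 AM UTC on Jul 27.
Add 5 hours and 40 minutes leg 1 → 4:50 PM UTC.
Add 4 hours and 25 minutes layover in Athens → 9:15 PM UTC.
Add 5 hours 22 minutes leg 2 → 2:37 AM UTC (Jul 28).
Add 6 hours layover in Casablanca → 8:37 AM UTC.
Add 5 hours and 15 minutes leg 3 → 1:52 PM UTC.
Singapore is UTC+8:00, so local arrival = 1:52 PM + 8:00 = 9:52 PM on Jul 28.

9:52 PM on Jul 28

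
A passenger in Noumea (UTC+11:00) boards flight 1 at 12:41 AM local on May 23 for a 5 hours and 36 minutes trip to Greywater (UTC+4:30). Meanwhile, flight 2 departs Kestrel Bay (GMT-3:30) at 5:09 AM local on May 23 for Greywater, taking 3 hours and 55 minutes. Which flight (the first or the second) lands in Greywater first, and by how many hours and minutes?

the first, by 17 hours 17 minutes

Flight 1 in UTC: 12:41 AM − 11:00 = 1:41 PM on May 22.
+5 hours and 36 minutes → arrive 7:17 PM UTC on May 22.
Flight 2 in UTC: 5:09 AM + 3:30 = 8:39 AM on May 23.
+3 hours and 55 minutes → arrive 12:34 PM UTC on May 23.
Flight 1 lands earlier by 17 hours 17 minutes.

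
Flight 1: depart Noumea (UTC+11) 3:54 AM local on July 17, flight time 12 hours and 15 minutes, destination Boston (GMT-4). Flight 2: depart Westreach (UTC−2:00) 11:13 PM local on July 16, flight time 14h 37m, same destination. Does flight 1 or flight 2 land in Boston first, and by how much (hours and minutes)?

the first, by 10 hours 41 minutes

Flight 1 in UTC: 3:54 AM − 11:00 = 4:54 PM on Jul 16.
+12 hours and 15 minutes → arrive 5:09 AM UTC on Jul 17.
Flight 2 in UTC: 11:13 PM + 2:00 = 1:13 AM on Jul 17.
+14 hours 37 minutes → arrive 3:50 PM UTC on Jul 17.
Flight 1 lands earlier by 10 hours 41 minutes.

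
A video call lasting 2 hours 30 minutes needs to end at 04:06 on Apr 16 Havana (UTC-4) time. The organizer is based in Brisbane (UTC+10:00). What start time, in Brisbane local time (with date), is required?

15:36 on April 16

Target end time in UTC: 04:06 + 4:00 = 08:06 on Apr 16.
Subtract 2 hours 30 minutes → start 05:36 UTC on Apr 16.
Brisbane is UTC+10:00: 05:36 + 10:00 = 15:36 on Apr 16.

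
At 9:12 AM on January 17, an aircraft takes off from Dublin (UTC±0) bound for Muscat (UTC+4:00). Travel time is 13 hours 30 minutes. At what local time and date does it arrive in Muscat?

Dublin is at UTC+0, so departure is already 9:12 AM UTC on Jan 17.
Add 13 hours and 30 minutes travel time → 10:42 PM UTC.
Muscat is UTC+4:00, so local arrival = 10:42 PM + 4:00 = 2:42 AM on Jan 18.

2:42 AM on Jan 18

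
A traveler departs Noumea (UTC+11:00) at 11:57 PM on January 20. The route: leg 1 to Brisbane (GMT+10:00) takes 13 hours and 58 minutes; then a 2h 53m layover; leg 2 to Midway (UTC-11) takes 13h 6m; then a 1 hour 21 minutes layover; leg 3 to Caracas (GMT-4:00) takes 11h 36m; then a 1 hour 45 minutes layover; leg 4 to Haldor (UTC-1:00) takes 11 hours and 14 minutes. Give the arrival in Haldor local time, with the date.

Convert departure to UTC: 11:57 PM − 11:00 = 12:57 PM UTC on Jan 20.
Add 13 hours and 58 minutes leg 1 → 2:55 AM UTC (Jan 21).
Add 2 hours 53 minutes layover in Brisbane → 5:48 AM UTC.
Add 13 hours and 6 minutes leg 2 → 6:54 PM UTC.
Add 1 hour 21 minutes layover in Midway → 8:15 PM UTC.
Add 11 hours and 36 minutes leg 3 → 7:51 AM UTC (Jan 22).
Add 1 hour and 45 minutes layover in Caracas → 9:36 AM UTC.
Add 11 hours 14 minutes leg 4 → 8:50 PM UTC.
Haldor is UTC−1:00, so local arrival = 8:50 PM − 1:00 = 7:50 PM on Jan 22.

7:50 PM on January 22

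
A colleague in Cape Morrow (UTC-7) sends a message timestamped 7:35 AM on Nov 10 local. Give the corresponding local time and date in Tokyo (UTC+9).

In UTC: 7:35 AM + 7:00 = 2:35 PM on Nov 10.
Tokyo is UTC+9:00: 2:35 PM + 9:00 = 11:35 PM on Nov 10.

11:35 PM on Nov 10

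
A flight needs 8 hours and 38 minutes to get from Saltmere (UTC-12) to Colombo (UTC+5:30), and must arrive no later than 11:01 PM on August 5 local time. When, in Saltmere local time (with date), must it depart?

Target arrival in UTC: 11:01 PM − 5:30 = 5:31 PM on Aug 5.
Subtract 8 hours 38 minutes → departure 8:53 AM UTC on Aug 5.
Saltmere is UTC−12:00: 8:53 AM − 12:00 = 8:53 PM on Aug 4.

8:53 PM on Aug 4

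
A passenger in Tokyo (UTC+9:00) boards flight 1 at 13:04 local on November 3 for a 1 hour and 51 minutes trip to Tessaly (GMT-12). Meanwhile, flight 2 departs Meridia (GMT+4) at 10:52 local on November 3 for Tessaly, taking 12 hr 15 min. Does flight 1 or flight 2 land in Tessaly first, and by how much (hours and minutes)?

the first, by 13 hours 12 minutes

Flight 1 in UTC: 13:04 − 9:00 = 04:04 on Nov 3.
+1 hour and 51 minutes → arrive 05:55 UTC on Nov 3.
Flight 2 in UTC: 10:52 − 4:00 = 06:52 on Nov 3.
+12 hours 15 minutes → arrive 19:07 UTC on Nov 3.
Flight 1 lands earlier by 13 hours 12 minutes.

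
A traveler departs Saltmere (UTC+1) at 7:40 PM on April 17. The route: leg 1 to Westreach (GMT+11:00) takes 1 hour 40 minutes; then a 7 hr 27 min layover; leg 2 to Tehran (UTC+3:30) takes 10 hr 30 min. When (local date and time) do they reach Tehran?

5:47 PM on Apr 18

Convert departure to UTC: 7:40 PM − 1:00 = 6:40 PM UTC on Apr 17.
Add 1 hour and 40 minutes leg 1 → 8:20 PM UTC.
Add 7 hours 27 minutes layover in Westreach → 3:47 AM UTC (Apr 18).
Add 10 hours 30 minutes leg 2 → 2:17 PM UTC.
Tehran is UTC+3:30, so local arrival = 2:17 PM + 3:30 = 5:47 PM on Apr 18.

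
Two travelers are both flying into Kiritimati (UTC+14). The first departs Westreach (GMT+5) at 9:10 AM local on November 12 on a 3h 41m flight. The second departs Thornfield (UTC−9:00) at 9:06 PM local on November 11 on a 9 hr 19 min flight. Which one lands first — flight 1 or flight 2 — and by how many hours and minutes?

the first, by 7 hours 34 minutes

Flight 1 in UTC: 9:10 AM − 5:00 = 4:10 AM on Nov 12.
+3 hours 41 minutes → arrive 7:51 AM UTC on Nov 12.
Flight 2 in UTC: 9:06 PM + 9:00 = 6:06 AM on Nov 12.
+9 hours 19 minutes → arrive 3:25 PM UTC on Nov 12.
Flight 1 lands earlier by 7 hours 34 minutes.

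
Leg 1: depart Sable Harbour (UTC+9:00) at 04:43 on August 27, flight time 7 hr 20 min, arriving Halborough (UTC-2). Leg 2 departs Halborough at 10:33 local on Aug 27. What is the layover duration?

Convert departure to UTC: 04:43 − 9:00 = 19:43 UTC on Aug 26.
Add 7 hours and 20 minutes flight time → 03:03 UTC (Aug 27).
Halborough is UTC−2:00, so local arrival = 03:03 − 2:00 = 01:03 on Aug 27.
Layover = 10:33 − 01:03 = 9 hours 30 minutes.

9 hours 30 minutes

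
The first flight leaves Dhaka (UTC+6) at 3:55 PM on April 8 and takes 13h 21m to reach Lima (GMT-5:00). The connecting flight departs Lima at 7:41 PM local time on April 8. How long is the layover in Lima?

1 hour 25 minutes

Convert departure to UTC: 3:55 PM − 6:00 = 9:55 AM UTC on Apr 8.
Add 13 hours and 21 minutes flight time → 11:16 PM UTC.
Lima is UTC−5:00, so local arrival = 11:16 PM − 5:00 = 6:16 PM on Apr 8.
Layover = 7:41 PM − 6:16 PM = 1 hour 25 minutes.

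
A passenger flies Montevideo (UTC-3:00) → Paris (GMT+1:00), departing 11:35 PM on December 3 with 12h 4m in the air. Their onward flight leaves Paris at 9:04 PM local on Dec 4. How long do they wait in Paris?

Convert departure to UTC: 11:35 PM + 3:00 = 2:35 AM UTC on Dec 4.
Add 12 hours 4 minutes flight time → 2:39 PM UTC.
Paris is UTC+1:00, so local arrival = 2:39 PM + 1:00 = 3:39 PM on Dec 4.
Layover = 9:04 PM − 3:39 PM = 5 hours 25 minutes.

5 hours 25 minutes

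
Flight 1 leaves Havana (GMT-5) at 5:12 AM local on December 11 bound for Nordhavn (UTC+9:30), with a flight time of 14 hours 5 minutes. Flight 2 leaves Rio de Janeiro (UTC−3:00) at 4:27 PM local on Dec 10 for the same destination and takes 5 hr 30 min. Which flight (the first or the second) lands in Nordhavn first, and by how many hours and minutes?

Flight 1 in UTC: 5:12 AM + 5:00 = 10:12 AM on Dec 11.
+14 hours 5 minutes → arrive 12:17 AM UTC on Dec 12.
Flight 2 in UTC: 4:27 PM + 3:00 = 7:27 PM on Dec 10.
+5 hours 30 minutes → arrive 12:57 AM UTC on Dec 11.
Flight 2 lands earlier by 23 hours 20 minutes.

the second, by 23 hours 20 minutes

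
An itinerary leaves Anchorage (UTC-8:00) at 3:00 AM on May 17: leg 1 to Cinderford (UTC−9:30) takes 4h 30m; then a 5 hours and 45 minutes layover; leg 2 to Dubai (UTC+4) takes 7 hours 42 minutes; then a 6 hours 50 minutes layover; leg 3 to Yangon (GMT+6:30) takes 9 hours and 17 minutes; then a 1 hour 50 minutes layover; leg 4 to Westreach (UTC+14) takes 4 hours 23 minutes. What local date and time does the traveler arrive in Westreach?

Convert departure to UTC: 3:00 AM + 8:00 = 11:00 AM UTC on May 17.
Add 4 hours 30 minutes leg 1 → 3:30 PM UTC.
Add 5 hours and 45 minutes layover in Cinderford → 9:15 PM UTC.
Add 7 hours 42 minutes leg 2 → 4:57 AM UTC (May 18).
Add 6 hours and 50 minutes layover in Dubai → 11:47 AM UTC.
Add 9 hours and 17 minutes leg 3 → 9:04 PM UTC.
Add 1 hour 50 minutes layover in Yangon → 10:54 PM UTC.
Add 4 hours and 23 minutes leg 4 → 3:17 AM UTC (May 19).
Westreach is UTC+14:00, so local arrival = 3:17 AM + 14:00 = 5:17 PM on May 19.

5:17 PM on May 19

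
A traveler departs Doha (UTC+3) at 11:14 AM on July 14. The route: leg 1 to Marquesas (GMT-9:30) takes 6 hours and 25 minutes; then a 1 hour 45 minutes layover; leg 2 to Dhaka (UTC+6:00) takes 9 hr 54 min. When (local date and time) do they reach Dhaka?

Convert departure to UTC: 11:14 AM − 3:00 = 8:14 AM UTC on Jul 14.
Add 6 hours 25 minutes leg 1 → 2:39 PM UTC.
Add 1 hour 45 minutes layover in Marquesas → 4:24 PM UTC.
Add 9 hours 54 minutes leg 2 → 2:18 AM UTC (Jul 15).
Dhaka is UTC+6:00, so local arrival = 2:18 AM + 6:00 = 8:18 AM on Jul 15.

8:18 AM on Jul 15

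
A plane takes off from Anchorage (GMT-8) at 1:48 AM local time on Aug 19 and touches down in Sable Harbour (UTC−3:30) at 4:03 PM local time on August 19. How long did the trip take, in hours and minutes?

Departure in UTC: 1:48 AM + 8:00 = 9:48 AM on Aug 19.
Arrival in UTC: 4:03 PM + 3:30 = 7:33 PM on Aug 19.
Elapsed = 7:33 PM − 9:48 AM = 9 hours 45 minutes.

9 hours 45 minutes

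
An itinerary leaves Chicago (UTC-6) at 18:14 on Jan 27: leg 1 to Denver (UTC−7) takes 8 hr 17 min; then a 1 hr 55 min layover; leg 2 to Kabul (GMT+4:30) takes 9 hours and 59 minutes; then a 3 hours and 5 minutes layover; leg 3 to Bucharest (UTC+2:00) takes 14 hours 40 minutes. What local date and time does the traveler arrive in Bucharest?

Convert departure to UTC: 18:14 + 6:00 = 00:14 UTC on Jan 28.
Add 8 hours and 17 minutes leg 1 → 08:31 UTC.
Add 1 hour 55 minutes layover in Denver → 10:26 UTC.
Add 9 hours 59 minutes leg 2 → 20:25 UTC.
Add 3 hours and 5 minutes layover in Kabul → 23:30 UTC.
Add 14 hours and 40 minutes leg 3 → 14:10 UTC (Jan 29).
Bucharest is UTC+2:00, so local arrival = 14:10 + 2:00 = 16:10 on Jan 29.

16:10 on January 29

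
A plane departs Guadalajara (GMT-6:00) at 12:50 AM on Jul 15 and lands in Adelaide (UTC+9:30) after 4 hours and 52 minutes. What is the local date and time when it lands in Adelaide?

9:12 PM on Jul 15

Adelaide is 15:30 ahead of Guadalajara.
After 4 hours and 52 minutes it is 5:42 AM in Guadalajara.
Shift by the zone difference: 5:42 AM + 15:30 = 9:12 PM on Jul 15 in Adelaide.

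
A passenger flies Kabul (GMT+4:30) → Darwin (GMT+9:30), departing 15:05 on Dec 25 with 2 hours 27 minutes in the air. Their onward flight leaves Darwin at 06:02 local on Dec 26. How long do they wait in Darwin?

7 hours 30 minutes

Convert departure to UTC: 15:05 − 4:30 = 10:35 UTC on Dec 25.
Add 2 hours and 27 minutes flight time → 13:02 UTC.
Darwin is UTC+9:30, so local arrival = 13:02 + 9:30 = 22:32 on Dec 25.
Layover = 06:02 − 22:32 (+1 day) = 7 hours 30 minutes.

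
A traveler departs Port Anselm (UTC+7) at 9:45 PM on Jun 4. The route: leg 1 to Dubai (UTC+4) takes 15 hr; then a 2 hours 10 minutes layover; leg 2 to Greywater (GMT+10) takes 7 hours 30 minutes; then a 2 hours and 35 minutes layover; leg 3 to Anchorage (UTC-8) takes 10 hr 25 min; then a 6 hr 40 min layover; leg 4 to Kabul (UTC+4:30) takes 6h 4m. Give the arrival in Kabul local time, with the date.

Convert departure to UTC: 9:45 PM − 7:00 = 2:45 PM UTC on Jun 4.
Add 15 hours leg 1 → 5:45 AM UTC (Jun 5).
Add 2 hours 10 minutes layover in Dubai → 7:55 AM UTC.
Add 7 hours and 30 minutes leg 2 → 3:25 PM UTC.
Add 2 hours and 35 minutes layover in Greywater → 6:00 PM UTC.
Add 10 hours 25 minutes leg 3 → 4:25 AM UTC (Jun 6).
Add 6 hours and 40 minutes layover in Anchorage → 11:05 AM UTC.
Add 6 hours and 4 minutes leg 4 → 5:09 PM UTC.
Kabul is UTC+4:30, so local arrival = 5:09 PM + 4:30 = 9:39 PM on Jun 6.

9:39 PM on Jun 6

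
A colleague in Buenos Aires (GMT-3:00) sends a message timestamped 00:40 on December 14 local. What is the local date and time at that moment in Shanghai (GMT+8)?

11:40 on December 14

In UTC: 00:40 + 3:00 = 03:40 on Dec 14.
Shanghai is UTC+8:00: 03:40 + 8:00 = 11:40 on Dec 14.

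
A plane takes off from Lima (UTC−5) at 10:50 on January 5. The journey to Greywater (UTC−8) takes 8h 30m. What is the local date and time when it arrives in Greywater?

16:20 on January 5

Convert departure to UTC: 10:50 + 5:00 = 15:50 UTC on Jan 5.
Add 8 hours and 30 minutes travel time → 00:20 UTC (Jan 6).
Greywater is UTC−8:00, so local arrival = 00:20 − 8:00 = 16:20 on Jan 5.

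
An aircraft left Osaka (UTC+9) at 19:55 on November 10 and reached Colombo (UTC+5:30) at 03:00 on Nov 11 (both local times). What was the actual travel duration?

Departure in UTC: 19:55 − 9:00 = 10:55 on Nov 10.
Arrival in UTC: 03:00 − 5:30 = 21:30 on Nov 10.
Elapsed = 21:30 − 10:55 = 10 hours 35 minutes.

10 hours 35 minutes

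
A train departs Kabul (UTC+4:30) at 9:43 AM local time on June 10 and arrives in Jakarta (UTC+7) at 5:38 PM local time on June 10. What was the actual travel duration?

5 hours 25 minutes

Departure in UTC: 9:43 AM − 4:30 = 5:13 AM on Jun 10.
Arrival in UTC: 5:38 PM − 7:00 = 10:38 AM on Jun 10.
Elapsed = 10:38 AM − 5:13 AM = 5 hours 25 minutes.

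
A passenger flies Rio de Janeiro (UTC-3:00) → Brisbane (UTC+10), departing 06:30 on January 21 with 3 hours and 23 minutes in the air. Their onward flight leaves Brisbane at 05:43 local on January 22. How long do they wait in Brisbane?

6 hours 50 minutes

Convert departure to UTC: 06:30 + 3:00 = 09:30 UTC on Jan 21.
Add 3 hours and 23 minutes flight time → 12:53 UTC.
Brisbane is UTC+10:00, so local arrival = 12:53 + 10:00 = 22:53 on Jan 21.
Layover = 05:43 − 22:53 (+1 day) = 6 hours 50 minutes.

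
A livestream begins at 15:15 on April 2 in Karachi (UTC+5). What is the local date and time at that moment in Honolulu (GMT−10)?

In UTC: 15:15 − 5:00 = 10:15 on Apr 2.
Honolulu is UTC−10:00: 10:15 − 10:00 = 00:15 on Apr 2.

00:15 on Apr 2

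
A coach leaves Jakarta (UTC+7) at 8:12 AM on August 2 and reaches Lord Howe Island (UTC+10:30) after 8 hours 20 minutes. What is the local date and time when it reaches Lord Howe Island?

Convert departure to UTC: 8:12 AM − 7:00 = 1:12 AM UTC on Aug 2.
Add 8 hours and 20 minutes travel time → 9:32 AM UTC.
Lord Howe Island is UTC+10:30, so local arrival = 9:32 AM + 10:30 = 8:02 PM on Aug 2.

8:02 PM on Aug 2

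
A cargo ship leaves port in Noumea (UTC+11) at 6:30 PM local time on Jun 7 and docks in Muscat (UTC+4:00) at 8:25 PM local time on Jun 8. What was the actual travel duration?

Muscat is 7:00 behind Noumea.
Clock-face elapsed time (ignoring zones) is 25 hours 55 minutes.
Actual elapsed = 25 hours 55 minutes + 7:00 = 32 hours 55 minutes.

32 hours 55 minutes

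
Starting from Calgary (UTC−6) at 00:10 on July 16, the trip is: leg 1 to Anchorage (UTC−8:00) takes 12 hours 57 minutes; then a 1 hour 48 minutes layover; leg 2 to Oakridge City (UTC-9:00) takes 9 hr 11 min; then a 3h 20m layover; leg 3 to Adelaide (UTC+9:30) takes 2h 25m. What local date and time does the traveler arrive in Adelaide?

21:21 on July 17

Convert departure to UTC: 00:10 + 6:00 = 06:10 UTC on Jul 16.
Add 12 hours and 57 minutes leg 1 → 19:07 UTC.
Add 1 hour 48 minutes layover in Anchorage → 20:55 UTC.
Add 9 hours and 11 minutes leg 2 → 06:06 UTC (Jul 17).
Add 3 hours and 20 minutes layover in Oakridge City → 09:26 UTC.
Add 2 hours and 25 minutes leg 3 → 11:51 UTC.
Adelaide is UTC+9:30, so local arrival = 11:51 + 9:30 = 21:21 on Jul 17.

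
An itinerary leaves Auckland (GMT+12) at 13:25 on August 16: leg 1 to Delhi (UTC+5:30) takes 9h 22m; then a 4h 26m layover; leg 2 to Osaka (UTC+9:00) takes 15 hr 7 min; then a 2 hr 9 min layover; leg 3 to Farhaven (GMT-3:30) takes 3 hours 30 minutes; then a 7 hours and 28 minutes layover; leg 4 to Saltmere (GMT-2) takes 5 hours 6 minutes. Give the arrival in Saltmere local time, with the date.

22:33 on August 17

Convert departure to UTC: 13:25 − 12:00 = 01:25 UTC on Aug 16.
Add 9 hours and 22 minutes leg 1 → 10:47 UTC.
Add 4 hours and 26 minutes layover in Delhi → 15:13 UTC.
Add 15 hours 7 minutes leg 2 → 06:20 UTC (Aug 17).
Add 2 hours 9 minutes layover in Osaka → 08:29 UTC.
Add 3 hours 30 minutes leg 3 → 11:59 UTC.
Add 7 hours and 28 minutes layover in Farhaven → 19:27 UTC.
Add 5 hours 6 minutes leg 4 → 00:33 UTC (Aug 18).
Saltmere is UTC−2:00, so local arrival = 00:33 − 2:00 = 22:33 on Aug 17.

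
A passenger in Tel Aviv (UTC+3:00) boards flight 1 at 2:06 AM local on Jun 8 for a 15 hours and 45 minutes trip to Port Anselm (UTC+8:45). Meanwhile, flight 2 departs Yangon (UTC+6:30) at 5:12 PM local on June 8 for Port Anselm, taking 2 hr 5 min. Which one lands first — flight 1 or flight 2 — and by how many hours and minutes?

Flight 1 in UTC: 2:06 AM − 3:00 = 11:06 PM on Jun 7.
+15 hours and 45 minutes → arrive 2:51 PM UTC on Jun 8.
Flight 2 in UTC: 5:12 PM − 6:30 = 10:42 AM on Jun 8.
+2 hours and 5 minutes → arrive 12:47 PM UTC on Jun 8.
Flight 2 lands earlier by 2 hours 4 minutes.

the second, by 2 hours 4 minutes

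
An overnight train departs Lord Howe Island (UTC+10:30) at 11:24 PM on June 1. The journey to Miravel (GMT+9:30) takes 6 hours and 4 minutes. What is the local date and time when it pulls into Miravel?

4:28 AM on June 2

Convert departure to UTC: 11:24 PM − 10:30 = 12:54 PM UTC on Jun 1.
Add 6 hours and 4 minutes travel time → 6:58 PM UTC.
Miravel is UTC+9:30, so local arrival = 6:58 PM + 9:30 = 4:28 AM on Jun 2.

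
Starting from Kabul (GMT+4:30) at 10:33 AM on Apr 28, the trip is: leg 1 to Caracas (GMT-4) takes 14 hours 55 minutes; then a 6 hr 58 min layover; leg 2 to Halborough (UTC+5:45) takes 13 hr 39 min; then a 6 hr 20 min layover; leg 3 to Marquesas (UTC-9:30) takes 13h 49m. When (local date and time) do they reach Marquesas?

4:14 AM on Apr 30

Convert departure to UTC: 10:33 AM − 4:30 = 6:03 AM UTC on Apr 28.
Add 14 hours and 55 minutes leg 1 → 8:58 PM UTC.
Add 6 hours and 58 minutes layover in Caracas → 3:56 AM UTC (Apr 29).
Add 13 hours 39 minutes leg 2 → 5:35 PM UTC.
Add 6 hours 20 minutes layover in Halborough → 11:55 PM UTC.
Add 13 hours 49 minutes leg 3 → 1:44 PM UTC (Apr 30).
Marquesas is UTC−9:30, so local arrival = 1:44 PM − 9:30 = 4:14 AM on Apr 30.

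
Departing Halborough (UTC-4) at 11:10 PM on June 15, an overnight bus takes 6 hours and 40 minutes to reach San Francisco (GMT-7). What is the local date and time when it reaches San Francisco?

Convert departure to UTC: 11:10 PM + 4:00 = 3:10 AM UTC on Jun 16.
Add 6 hours 40 minutes travel time → 9:50 AM UTC.
San Francisco is UTC−7:00, so local arrival = 9:50 AM − 7:00 = 2:50 AM on Jun 16.

2:50 AM on Jun 16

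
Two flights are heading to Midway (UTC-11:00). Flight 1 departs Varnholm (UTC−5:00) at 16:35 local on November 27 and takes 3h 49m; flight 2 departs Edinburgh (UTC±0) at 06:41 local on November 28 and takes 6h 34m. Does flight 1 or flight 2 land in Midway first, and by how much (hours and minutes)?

the first, by 11 hours 51 minutes

Flight 1 in UTC: 16:35 + 5:00 = 21:35 on Nov 27.
+3 hours 49 minutes → arrive 01:24 UTC on Nov 28.
Flight 2 departs at 06:41 UTC (Nov 28).
+6 hours and 34 minutes → arrive 13:15 UTC on Nov 28.
Flight 1 lands earlier by 11 hours 51 minutes.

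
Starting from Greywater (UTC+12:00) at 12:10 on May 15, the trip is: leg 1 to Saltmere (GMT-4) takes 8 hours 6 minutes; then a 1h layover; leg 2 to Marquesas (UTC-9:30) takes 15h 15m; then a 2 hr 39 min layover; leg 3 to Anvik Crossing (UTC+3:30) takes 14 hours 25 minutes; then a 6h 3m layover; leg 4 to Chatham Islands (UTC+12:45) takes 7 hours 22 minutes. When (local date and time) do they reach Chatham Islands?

19:45 on May 17

Convert departure to UTC: 12:10 − 12:00 = 00:10 UTC on May 15.
Add 8 hours 6 minutes leg 1 → 08:16 UTC.
Add 1 hour layover in Saltmere → 09:16 UTC.
Add 15 hours 15 minutes leg 2 → 00:31 UTC (May 16).
Add 2 hours and 39 minutes layover in Marquesas → 03:10 UTC.
Add 14 hours and 25 minutes leg 3 → 17:35 UTC.
Add 6 hours 3 minutes layover in Anvik Crossing → 23:38 UTC.
Add 7 hours 22 minutes leg 4 → 07:00 UTC (May 17).
Chatham Islands is UTC+12:45, so local arrival = 07:00 + 12:45 = 19:45 on May 17.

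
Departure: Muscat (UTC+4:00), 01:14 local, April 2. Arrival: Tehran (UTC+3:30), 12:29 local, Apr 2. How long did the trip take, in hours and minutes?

11 hours 45 minutes

Departure in UTC: 01:14 − 4:00 = 21:14 on Apr 1.
Arrival in UTC: 12:29 − 3:30 = 08:59 on Apr 2.
Elapsed = 08:59 − 21:14 (+1 day) = 11 hours 45 minutes.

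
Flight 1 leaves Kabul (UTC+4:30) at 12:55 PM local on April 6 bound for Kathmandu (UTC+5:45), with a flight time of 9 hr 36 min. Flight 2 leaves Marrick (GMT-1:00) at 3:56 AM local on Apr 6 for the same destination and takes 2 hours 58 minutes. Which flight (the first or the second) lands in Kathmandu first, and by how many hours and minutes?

Flight 1 in UTC: 12:55 PM − 4:30 = 8:25 AM on Apr 6.
+9 hours and 36 minutes → arrive 6:01 PM UTC on Apr 6.
Flight 2 in UTC: 3:56 AM + 1:00 = 4:56 AM on Apr 6.
+2 hours and 58 minutes → arrive 7:54 AM UTC on Apr 6.
Flight 2 lands earlier by 10 hours 7 minutes.

the second, by 10 hours 7 minutes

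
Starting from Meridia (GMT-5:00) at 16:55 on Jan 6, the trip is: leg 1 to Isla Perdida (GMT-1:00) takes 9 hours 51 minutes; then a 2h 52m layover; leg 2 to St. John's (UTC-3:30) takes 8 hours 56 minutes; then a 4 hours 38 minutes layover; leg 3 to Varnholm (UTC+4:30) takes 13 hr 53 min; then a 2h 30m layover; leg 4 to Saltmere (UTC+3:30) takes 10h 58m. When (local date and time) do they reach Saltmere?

Convert departure to UTC: 16:55 + 5:00 = 21:55 UTC on Jan 6.
Add 9 hours and 51 minutes leg 1 → 07:46 UTC (Jan 7).
Add 2 hours 52 minutes layover in Isla Perdida → 10:38 UTC.
Add 8 hours 56 minutes leg 2 → 19:34 UTC.
Add 4 hours and 38 minutes layover in St. John's → 00:12 UTC (Jan 8).
Add 13 hours and 53 minutes leg 3 → 14:05 UTC.
Add 2 hours 30 minutes layover in Varnholm → 16:35 UTC.
Add 10 hours 58 minutes leg 4 → 03:33 UTC (Jan 9).
Saltmere is UTC+3:30, so local arrival = 03:33 + 3:30 = 07:03 on Jan 9.

07:03 on January 9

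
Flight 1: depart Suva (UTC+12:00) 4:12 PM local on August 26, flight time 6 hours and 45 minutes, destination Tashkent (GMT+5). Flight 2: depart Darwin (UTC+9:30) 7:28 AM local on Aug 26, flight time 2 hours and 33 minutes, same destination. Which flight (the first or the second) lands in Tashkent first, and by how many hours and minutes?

the second, by 10 hours 26 minutes

Flight 1 in UTC: 4:12 PM − 12:00 = 4:12 AM on Aug 26.
+6 hours and 45 minutes → arrive 10:57 AM UTC on Aug 26.
Flight 2 in UTC: 7:28 AM − 9:30 = 9:58 PM on Aug 25.
+2 hours 33 minutes → arrive 12:31 AM UTC on Aug 26.
Flight 2 lands earlier by 10 hours 26 minutes.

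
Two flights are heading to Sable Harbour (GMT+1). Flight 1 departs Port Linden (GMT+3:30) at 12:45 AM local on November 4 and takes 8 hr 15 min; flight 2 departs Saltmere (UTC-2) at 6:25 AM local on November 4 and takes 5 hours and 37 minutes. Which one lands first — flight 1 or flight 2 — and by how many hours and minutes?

Flight 1 in UTC: 12:45 AM − 3:30 = 9:15 PM on Nov 3.
+8 hours and 15 minutes → arrive 5:30 AM UTC on Nov 4.
Flight 2 in UTC: 6:25 AM + 2:00 = 8:25 AM on Nov 4.
+5 hours and 37 minutes → arrive 2:02 PM UTC on Nov 4.
Flight 1 lands earlier by 8 hours 32 minutes.

the first, by 8 hours 32 minutes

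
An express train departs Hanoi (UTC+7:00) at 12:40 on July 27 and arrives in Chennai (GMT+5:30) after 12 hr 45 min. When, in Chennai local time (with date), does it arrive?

23:55 on July 27

Convert departure to UTC: 12:40 − 7:00 = 05:40 UTC on Jul 27.
Add 12 hours and 45 minutes travel time → 18:25 UTC.
Chennai is UTC+5:30, so local arrival = 18:25 + 5:30 = 23:55 on Jul 27.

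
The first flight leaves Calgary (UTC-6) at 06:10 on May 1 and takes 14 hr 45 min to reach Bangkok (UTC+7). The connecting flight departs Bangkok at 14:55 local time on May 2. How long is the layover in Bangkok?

5 hours

Convert departure to UTC: 06:10 + 6:00 = 12:10 UTC on May 1.
Add 14 hours 45 minutes flight time → 02:55 UTC (May 2).
Bangkok is UTC+7:00, so local arrival = 02:55 + 7:00 = 09:55 on May 2.
Layover = 14:55 − 09:55 = 5 hours.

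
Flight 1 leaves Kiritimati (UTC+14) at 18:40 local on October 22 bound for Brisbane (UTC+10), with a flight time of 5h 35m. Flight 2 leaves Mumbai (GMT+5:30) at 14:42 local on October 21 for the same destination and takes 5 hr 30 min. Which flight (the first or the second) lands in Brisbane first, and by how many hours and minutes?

Flight 1 in UTC: 18:40 − 14:00 = 04:40 on Oct 22.
+5 hours 35 minutes → arrive 10:15 UTC on Oct 22.
Flight 2 in UTC: 14:42 − 5:30 = 09:12 on Oct 21.
+5 hours 30 minutes → arrive 14:42 UTC on Oct 21.
Flight 2 lands earlier by 19 hours 33 minutes.

the second, by 19 hours 33 minutes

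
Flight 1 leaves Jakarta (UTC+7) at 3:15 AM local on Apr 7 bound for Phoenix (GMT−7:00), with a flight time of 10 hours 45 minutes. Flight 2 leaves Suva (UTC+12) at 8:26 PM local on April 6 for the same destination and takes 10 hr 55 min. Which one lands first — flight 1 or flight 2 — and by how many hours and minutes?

Flight 1 in UTC: 3:15 AM − 7:00 = 8:15 PM on Apr 6.
+10 hours 45 minutes → arrive 7:00 AM UTC on Apr 7.
Flight 2 in UTC: 8:26 PM − 12:00 = 8:26 AM on Apr 6.
+10 hours and 55 minutes → arrive 7:21 PM UTC on Apr 6.
Flight 2 lands earlier by 11 hours 39 minutes.

the second, by 11 hours 39 minutes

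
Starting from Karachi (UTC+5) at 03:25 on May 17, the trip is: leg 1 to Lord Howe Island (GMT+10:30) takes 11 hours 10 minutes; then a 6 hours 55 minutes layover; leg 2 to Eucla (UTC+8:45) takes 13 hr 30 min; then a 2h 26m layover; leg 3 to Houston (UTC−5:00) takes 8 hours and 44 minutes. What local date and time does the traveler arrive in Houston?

12:10 on May 18

Convert departure to UTC: 03:25 − 5:00 = 22:25 UTC on May 16.
Add 11 hours 10 minutes leg 1 → 09:35 UTC (May 17).
Add 6 hours 55 minutes layover in Lord Howe Island → 16:30 UTC.
Add 13 hours 30 minutes leg 2 → 06:00 UTC (May 18).
Add 2 hours 26 minutes layover in Eucla → 08:26 UTC.
Add 8 hours 44 minutes leg 3 → 17:10 UTC.
Houston is UTC−5:00, so local arrival = 17:10 − 5:00 = 12:10 on May 18.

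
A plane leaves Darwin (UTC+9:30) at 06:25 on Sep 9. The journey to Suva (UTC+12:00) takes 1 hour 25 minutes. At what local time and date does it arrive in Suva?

Convert departure to UTC: 06:25 − 9:30 = 20:55 UTC on Sep 8.
Add 1 hour 25 minutes travel time → 22:20 UTC.
Suva is UTC+12:00, so local arrival = 22:20 + 12:00 = 10:20 on Sep 9.

10:20 on September 9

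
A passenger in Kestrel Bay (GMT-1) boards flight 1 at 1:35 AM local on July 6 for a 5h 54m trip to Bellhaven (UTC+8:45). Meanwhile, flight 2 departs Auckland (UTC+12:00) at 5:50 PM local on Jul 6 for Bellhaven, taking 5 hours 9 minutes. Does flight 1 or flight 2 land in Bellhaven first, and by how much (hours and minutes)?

the first, by 2 hours 30 minutes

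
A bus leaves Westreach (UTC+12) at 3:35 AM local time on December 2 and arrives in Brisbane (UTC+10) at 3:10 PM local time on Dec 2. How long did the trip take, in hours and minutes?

Brisbane is 2:00 behind Westreach.
Clock-face elapsed time (ignoring zones) is 11 hours 35 minutes.
Actual elapsed = 11 hours 35 minutes + 2:00 = 13 hours 35 minutes.

13 hours 35 minutes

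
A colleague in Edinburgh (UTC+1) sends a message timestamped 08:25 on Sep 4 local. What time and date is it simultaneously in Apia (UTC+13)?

In UTC: 08:25 − 1:00 = 07:25 on Sep 4.
Apia is UTC+13:00: 07:25 + 13:00 = 20:25 on Sep 4.

20:25 on September 4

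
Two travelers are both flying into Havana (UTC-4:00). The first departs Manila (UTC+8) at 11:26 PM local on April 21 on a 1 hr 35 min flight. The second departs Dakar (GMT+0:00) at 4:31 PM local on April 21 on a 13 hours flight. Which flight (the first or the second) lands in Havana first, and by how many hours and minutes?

Flight 1 in UTC: 11:26 PM − 8:00 = 3:26 PM on Apr 21.
+1 hour 35 minutes → arrive 5:01 PM UTC on Apr 21.
Flight 2 departs at 4:31 PM UTC (Apr 21).
+13 hours → arrive 5:31 AM UTC on Apr 22.
Flight 1 lands earlier by 12 hours 30 minutes.

the first, by 12 hours 30 minutes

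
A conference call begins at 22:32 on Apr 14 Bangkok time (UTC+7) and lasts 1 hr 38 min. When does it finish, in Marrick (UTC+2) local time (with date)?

Convert start to UTC: 22:32 − 7:00 = 15:32 UTC on Apr 14.
Add 1 hour 38 minutes duration → 17:10 UTC.
Marrick is UTC+2:00, so local end time = 17:10 + 2:00 = 19:10 on Apr 14.

19:10 on Apr 14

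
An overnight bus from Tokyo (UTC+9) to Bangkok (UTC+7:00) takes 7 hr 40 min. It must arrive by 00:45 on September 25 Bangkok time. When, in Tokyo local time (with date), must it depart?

19:05 on September 24

Target arrival in UTC: 00:45 − 7:00 = 17:45 on Sep 24.
Subtract 7 hours 40 minutes → departure 10:05 UTC on Sep 24.
Tokyo is UTC+9:00: 10:05 + 9:00 = 19:05 on Sep 24.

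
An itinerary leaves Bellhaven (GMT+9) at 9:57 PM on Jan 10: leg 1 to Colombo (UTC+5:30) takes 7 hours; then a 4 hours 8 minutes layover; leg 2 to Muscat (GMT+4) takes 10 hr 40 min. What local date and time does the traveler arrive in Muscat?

Convert departure to UTC: 9:57 PM − 9:00 = 12:57 PM UTC on Jan 10.
Add 7 hours leg 1 → 7:57 PM UTC.
Add 4 hours 8 minutes layover in Colombo → 12:05 AM UTC (Jan 11).
Add 10 hours and 40 minutes leg 2 → 10:45 AM UTC.
Muscat is UTC+4:00, so local arrival = 10:45 AM + 4:00 = 2:45 PM on Jan 11.

2:45 PM on January 11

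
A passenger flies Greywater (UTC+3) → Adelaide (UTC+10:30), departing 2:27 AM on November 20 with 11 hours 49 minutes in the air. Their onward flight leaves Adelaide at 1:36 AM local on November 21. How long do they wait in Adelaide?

3 hours 50 minutes

Convert departure to UTC: 2:27 AM − 3:00 = 11:27 PM UTC on Nov 19.
Add 11 hours and 49 minutes flight time → 11:16 AM UTC (Nov 20).
Adelaide is UTC+10:30, so local arrival = 11:16 AM + 10:30 = 9:46 PM on Nov 20.
Layover = 1:36 AM − 9:46 PM (+1 day) = 3 hours 50 minutes.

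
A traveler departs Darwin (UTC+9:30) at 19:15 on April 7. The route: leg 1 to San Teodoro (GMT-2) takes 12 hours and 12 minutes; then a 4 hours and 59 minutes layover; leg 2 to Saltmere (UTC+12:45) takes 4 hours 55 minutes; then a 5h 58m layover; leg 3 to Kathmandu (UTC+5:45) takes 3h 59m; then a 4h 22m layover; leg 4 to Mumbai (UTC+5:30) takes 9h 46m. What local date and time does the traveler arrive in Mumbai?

Convert departure to UTC: 19:15 − 9:30 = 09:45 UTC on Apr 7.
Add 12 hours and 12 minutes leg 1 → 21:57 UTC.
Add 4 hours 59 minutes layover in San Teodoro → 02:56 UTC (Apr 8).
Add 4 hours and 55 minutes leg 2 → 07:51 UTC.
Add 5 hours and 58 minutes layover in Saltmere → 13:49 UTC.
Add 3 hours and 59 minutes leg 3 → 17:48 UTC.
Add 4 hours and 22 minutes layover in Kathmandu → 22:10 UTC.
Add 9 hours and 46 minutes leg 4 → 07:56 UTC (Apr 9).
Mumbai is UTC+5:30, so local arrival = 07:56 + 5:30 = 13:26 on Apr 9.

13:26 on April 9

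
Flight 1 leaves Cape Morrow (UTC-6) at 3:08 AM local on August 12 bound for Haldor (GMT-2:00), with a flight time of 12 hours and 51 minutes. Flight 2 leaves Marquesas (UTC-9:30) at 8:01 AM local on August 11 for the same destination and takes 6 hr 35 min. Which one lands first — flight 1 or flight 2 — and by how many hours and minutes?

the second, by 21 hours 53 minutes

Flight 1 in UTC: 3:08 AM + 6:00 = 9:08 AM on Aug 12.
+12 hours and 51 minutes → arrive 9:59 PM UTC on Aug 12.
Flight 2 in UTC: 8:01 AM + 9:30 = 5:31 PM on Aug 11.
+6 hours and 35 minutes → arrive 12:06 AM UTC on Aug 12.
Flight 2 lands earlier by 21 hours 53 minutes.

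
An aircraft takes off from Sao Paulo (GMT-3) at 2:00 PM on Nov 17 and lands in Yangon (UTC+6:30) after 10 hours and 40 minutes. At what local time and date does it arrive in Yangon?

Convert departure to UTC: 2:00 PM + 3:00 = 5:00 PM UTC on Nov 17.
Add 10 hours and 40 minutes travel time → 3:40 AM UTC (Nov 18).
Yangon is UTC+6:30, so local arrival = 3:40 AM + 6:30 = 10:10 AM on Nov 18.

10:10 AM on November 18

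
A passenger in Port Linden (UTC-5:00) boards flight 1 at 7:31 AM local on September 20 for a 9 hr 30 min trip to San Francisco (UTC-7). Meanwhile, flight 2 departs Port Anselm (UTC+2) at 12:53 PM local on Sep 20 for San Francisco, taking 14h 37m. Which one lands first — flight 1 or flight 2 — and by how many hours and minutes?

the first, by 3 hours 29 minutes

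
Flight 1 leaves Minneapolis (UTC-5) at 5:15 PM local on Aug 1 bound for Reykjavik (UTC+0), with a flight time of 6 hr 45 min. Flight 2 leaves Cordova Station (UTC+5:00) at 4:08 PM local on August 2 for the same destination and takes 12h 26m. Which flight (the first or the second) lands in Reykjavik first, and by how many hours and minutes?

Flight 1 in UTC: 5:15 PM + 5:00 = 10:15 PM on Aug 1.
+6 hours and 45 minutes → arrive 5:00 AM UTC on Aug 2.
Flight 2 in UTC: 4:08 PM − 5:00 = 11:08 AM on Aug 2.
+12 hours and 26 minutes → arrive 11:34 PM UTC on Aug 2.
Flight 1 lands earlier by 18 hours 34 minutes.

the first, by 18 hours 34 minutes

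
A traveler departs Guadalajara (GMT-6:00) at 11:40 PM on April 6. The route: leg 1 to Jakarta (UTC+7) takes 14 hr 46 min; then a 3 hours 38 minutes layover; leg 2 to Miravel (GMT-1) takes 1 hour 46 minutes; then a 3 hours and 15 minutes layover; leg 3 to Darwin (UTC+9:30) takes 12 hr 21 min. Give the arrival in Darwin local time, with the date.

2:56 AM on Apr 9

Convert departure to UTC: 11:40 PM + 6:00 = 5:40 AM UTC on Apr 7.
Add 14 hours and 46 minutes leg 1 → 8:26 PM UTC.
Add 3 hours 38 minutes layover in Jakarta → 12:04 AM UTC (Apr 8).
Add 1 hour 46 minutes leg 2 → 1:50 AM UTC.
Add 3 hours and 15 minutes layover in Miravel → 5:05 AM UTC.
Add 12 hours 21 minutes leg 3 → 5:26 PM UTC.
Darwin is UTC+9:30, so local arrival = 5:26 PM + 9:30 = 2:56 AM on Apr 9.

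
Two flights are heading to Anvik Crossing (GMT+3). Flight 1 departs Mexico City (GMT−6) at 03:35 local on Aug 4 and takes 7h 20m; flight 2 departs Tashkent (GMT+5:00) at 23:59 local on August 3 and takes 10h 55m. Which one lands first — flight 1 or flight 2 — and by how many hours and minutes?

Flight 1 in UTC: 03:35 + 6:00 = 09:35 on Aug 4.
+7 hours 20 minutes → arrive 16:55 UTC on Aug 4.
Flight 2 in UTC: 23:59 − 5:00 = 18:59 on Aug 3.
+10 hours 55 minutes → arrive 05:54 UTC on Aug 4.
Flight 2 lands earlier by 11 hours 1 minute.

the second, by 11 hours 1 minute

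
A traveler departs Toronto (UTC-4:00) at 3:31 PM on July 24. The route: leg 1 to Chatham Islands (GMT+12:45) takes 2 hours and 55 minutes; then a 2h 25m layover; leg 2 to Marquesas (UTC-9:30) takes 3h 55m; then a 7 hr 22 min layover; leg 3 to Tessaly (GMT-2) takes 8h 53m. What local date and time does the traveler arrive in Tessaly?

7:01 PM on Jul 25

Convert departure to UTC: 3:31 PM + 4:00 = 7:31 PM UTC on Jul 24.
Add 2 hours 55 minutes leg 1 → 10:26 PM UTC.
Add 2 hours 25 minutes layover in Chatham Islands → 12:51 AM UTC (Jul 25).
Add 3 hours and 55 minutes leg 2 → 4:46 AM UTC.
Add 7 hours 22 minutes layover in Marquesas → 12:08 PM UTC.
Add 8 hours and 53 minutes leg 3 → 9:01 PM UTC.
Tessaly is UTC−2:00, so local arrival = 9:01 PM − 2:00 = 7:01 PM on Jul 25.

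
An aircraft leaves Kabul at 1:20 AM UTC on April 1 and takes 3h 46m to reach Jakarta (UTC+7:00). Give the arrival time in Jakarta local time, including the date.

12:06 PM on Apr 1

Departure is given in UTC: 1:20 AM on Apr 1.
Add 3 hours and 46 minutes → 5:06 AM UTC.
Jakarta is UTC+7:00: 5:06 AM + 7:00 = 12:06 PM on Apr 1.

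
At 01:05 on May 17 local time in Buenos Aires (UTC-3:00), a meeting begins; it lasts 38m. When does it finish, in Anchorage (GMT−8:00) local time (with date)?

Anchorage is 5:00 behind Buenos Aires.
After 38 minutes it is 01:43 in Buenos Aires.
Shift by the zone difference: 01:43 − 5:00 = 20:43 on May 16 in Anchorage.

20:43 on May 16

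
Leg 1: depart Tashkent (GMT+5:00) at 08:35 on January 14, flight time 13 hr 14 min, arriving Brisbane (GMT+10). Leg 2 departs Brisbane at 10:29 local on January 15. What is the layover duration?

Convert departure to UTC: 08:35 − 5:00 = 03:35 UTC on Jan 14.
Add 13 hours and 14 minutes flight time → 16:49 UTC.
Brisbane is UTC+10:00, so local arrival = 16:49 + 10:00 = 02:49 on Jan 15.
Layover = 10:29 − 02:49 = 7 hours 40 minutes.

7 hours 40 minutes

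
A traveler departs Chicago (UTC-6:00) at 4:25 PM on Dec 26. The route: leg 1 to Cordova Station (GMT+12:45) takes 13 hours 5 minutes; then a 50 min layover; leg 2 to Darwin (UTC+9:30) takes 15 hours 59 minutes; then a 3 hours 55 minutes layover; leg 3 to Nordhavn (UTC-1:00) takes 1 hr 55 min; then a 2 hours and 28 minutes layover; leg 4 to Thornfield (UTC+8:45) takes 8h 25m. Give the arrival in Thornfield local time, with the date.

5:47 AM on December 29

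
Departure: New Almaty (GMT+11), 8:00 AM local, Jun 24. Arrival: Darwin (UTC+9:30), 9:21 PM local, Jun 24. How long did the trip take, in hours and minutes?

14 hours 51 minutes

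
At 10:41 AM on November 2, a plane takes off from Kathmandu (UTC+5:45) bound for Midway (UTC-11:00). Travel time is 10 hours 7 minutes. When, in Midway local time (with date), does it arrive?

Midway is 16:45 behind Kathmandu.
After 10 hours 7 minutes it is 8:48 PM in Kathmandu.
Shift by the zone difference: 8:48 PM − 16:45 = 4:03 AM on Nov 2 in Midway.

4:03 AM on November 2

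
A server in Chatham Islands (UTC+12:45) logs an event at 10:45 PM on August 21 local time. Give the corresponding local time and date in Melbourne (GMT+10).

8:00 PM on August 21

In UTC: 10:45 PM − 12:45 = 10:00 AM on Aug 21.
Melbourne is UTC+10:00: 10:00 AM + 10:00 = 8:00 PM on Aug 21.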